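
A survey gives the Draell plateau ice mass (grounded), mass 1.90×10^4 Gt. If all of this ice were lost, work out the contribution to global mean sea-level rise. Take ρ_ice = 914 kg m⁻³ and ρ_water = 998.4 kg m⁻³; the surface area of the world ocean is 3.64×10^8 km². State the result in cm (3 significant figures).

≈ 5.23 cm

Draell: 1.90×10^4 Gt = 1.900×10^16 kg; dividing by ρ_w = 998.4 kg m⁻³ gives 1.903×10^13 m³ of water.
Spread over 3.64×10^14 m² of ocean, Δh = 1.903×10^13 / 3.64×10^14 = 0.0523 m = 5.23 cm.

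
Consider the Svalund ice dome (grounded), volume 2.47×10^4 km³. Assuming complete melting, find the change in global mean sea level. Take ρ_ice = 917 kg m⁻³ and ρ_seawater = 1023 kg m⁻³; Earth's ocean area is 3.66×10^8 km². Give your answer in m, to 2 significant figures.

Svalund: 2.47×10^4 km³ × (917/1023) = 2.214×10^4 km³ of water.
Spread over 3.66×10^14 m² of ocean, Δh = 2.214×10^13 / 3.66×10^14 = 0.0605 m.

≈ 0.060 m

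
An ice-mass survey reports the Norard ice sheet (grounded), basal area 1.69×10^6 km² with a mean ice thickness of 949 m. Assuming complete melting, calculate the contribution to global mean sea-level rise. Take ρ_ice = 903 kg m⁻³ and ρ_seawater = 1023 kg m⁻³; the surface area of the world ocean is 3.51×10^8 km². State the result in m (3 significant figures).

Norard: ice volume = 1.69×10^6 km² × 949 m = 1.604×10^6 km³; 1.604×10^6 × (903/1023) = 1.416×10^6 km³ of water.
Spread over 3.51×10^14 m² of ocean, Δh = 1.416×10^15 / 3.51×10^14 = 4.03 m.

≈ 4.03 m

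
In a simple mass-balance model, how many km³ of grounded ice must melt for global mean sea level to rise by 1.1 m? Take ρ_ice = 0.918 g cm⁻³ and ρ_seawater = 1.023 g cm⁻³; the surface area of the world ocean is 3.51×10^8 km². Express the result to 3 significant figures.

Required water volume = Δh × A = 1.1 m × 3.51×10^14 m² = 3.861×10^14 m³ = 3.861×10^5 km³.
Ice volume = water volume × ρ_w/ρ_ice = 3.861×10^5 × 1023/918 = 4.30×10^5 km³.

≈ 4.30×10^5 km³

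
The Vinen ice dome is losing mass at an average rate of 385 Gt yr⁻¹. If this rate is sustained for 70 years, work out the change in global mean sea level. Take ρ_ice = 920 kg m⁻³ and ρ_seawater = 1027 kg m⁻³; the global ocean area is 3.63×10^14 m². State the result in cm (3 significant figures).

≈ 7.23 cm

Total mass lost = 385 Gt/yr × 70 yr = 2.695×10^4 Gt = 2.695×10^16 kg.
ρ_w = 1027 kg m⁻³, so water volume = 2.695×10^16 / 1027 = 2.624×10^13 m³.
Δh = 2.624×10^13 / 3.63×10^14 = 0.0723 m = 7.23 cm.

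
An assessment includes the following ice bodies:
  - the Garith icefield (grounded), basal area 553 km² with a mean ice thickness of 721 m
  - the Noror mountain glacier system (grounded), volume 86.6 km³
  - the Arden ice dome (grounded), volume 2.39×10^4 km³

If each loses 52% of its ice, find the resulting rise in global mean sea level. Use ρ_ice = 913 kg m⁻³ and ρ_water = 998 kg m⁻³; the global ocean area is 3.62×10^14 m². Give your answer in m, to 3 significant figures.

Garith: ice volume = 553 km² × 721 m = 398.7 km³; 0.52 × 398.7 × (913/998) = 189.7 km³ of water.
Noror: 0.52 × 86.6 km³ × (913/998) = 41.20 km³ of water.
Arden: 0.52 × 2.39×10^4 km³ × (913/998) = 1.137×10^4 km³ of water.
Total added water ≈ 1.160×10^13 m³ over 3.62×10^14 m² → Δh = 0.0320 m.

≈ 0.0320 m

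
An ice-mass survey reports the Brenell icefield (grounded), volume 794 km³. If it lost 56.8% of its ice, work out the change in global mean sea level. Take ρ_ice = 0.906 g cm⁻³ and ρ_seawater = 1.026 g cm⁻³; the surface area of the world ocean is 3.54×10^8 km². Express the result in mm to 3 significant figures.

Brenell: 0.568 × 794 km³ × (906/1026) = 398.2 km³ of water.
Spread over 3.54×10^14 m² of ocean, Δh = 3.982×10^11 / 3.54×10^14 = 1.12×10^-3 m = 1.12 mm.

≈ 1.12 mm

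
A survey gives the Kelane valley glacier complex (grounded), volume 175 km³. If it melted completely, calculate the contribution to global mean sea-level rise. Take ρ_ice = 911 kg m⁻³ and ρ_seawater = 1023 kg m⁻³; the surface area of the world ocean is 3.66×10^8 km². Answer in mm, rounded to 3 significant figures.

≈ 0.426 mm

Kelane: 175 km³ × (911/1023) = 155.8 km³ of water.
Spread over 3.66×10^14 m² of ocean, Δh = 1.558×10^11 / 3.66×10^14 = 4.26×10^-4 m = 0.426 mm.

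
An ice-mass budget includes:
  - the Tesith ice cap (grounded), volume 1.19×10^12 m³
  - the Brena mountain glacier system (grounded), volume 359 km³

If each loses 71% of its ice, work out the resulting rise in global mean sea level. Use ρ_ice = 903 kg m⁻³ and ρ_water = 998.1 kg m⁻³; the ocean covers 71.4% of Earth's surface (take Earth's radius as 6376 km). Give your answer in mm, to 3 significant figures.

Tesith: 0.71 × 1.19×10^12 m³ × (903/998.1) = 7.644×10^11 m³ of water.
Brena: 0.71 × 359 km³ × (903/998.1) = 230.6 km³ of water.
Total added water ≈ 9.950×10^11 m³ over 3.65×10^14 m² → Δh = 2.73×10^-3 m = 2.73 mm.

≈ 2.73 mm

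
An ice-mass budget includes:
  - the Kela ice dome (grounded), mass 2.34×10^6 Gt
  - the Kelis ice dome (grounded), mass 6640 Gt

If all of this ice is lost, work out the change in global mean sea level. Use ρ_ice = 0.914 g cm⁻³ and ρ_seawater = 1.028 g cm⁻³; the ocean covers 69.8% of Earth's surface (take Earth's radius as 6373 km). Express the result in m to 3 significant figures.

≈ 6.41 m

Kela: 2.34×10^6 Gt = 2.340×10^18 kg; dividing by ρ_w = 1.028 g cm⁻³ = 1028 kg m⁻³ gives 2.276×10^15 m³ of water.
Kelis: 6640 Gt = 6.640×10^15 kg; dividing by ρ_w = 1028 kg m⁻³ gives 6.459×10^12 m³ of water.
Total added water ≈ 2.283×10^15 m³ over 3.56×10^14 m² → Δh = 6.41 m.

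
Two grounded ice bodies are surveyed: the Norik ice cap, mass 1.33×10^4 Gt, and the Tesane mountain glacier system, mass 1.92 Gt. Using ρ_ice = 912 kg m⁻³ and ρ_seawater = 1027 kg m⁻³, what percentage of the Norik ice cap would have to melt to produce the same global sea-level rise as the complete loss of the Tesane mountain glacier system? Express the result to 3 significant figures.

≈ 0.0144 %

Equal sea-level rise means equal mass of meltwater, i.e. equal mass of ice lost.
Ice mass of Tesane: 1.920×10^12 kg; ice mass of Norik: 1.330×10^16 kg.
Fraction required = 1.920×10^12 / 1.330×10^16 = 1.44×10^-4 → 0.0144 %.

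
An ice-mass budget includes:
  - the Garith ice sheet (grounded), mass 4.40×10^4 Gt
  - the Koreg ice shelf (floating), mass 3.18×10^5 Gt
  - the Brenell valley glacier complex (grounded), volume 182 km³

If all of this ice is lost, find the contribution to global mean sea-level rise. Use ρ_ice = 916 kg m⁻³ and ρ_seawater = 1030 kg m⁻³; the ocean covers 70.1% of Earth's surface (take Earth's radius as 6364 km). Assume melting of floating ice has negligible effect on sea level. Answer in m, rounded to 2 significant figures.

≈ 0.12 m

Garith: 4.40×10^4 Gt = 4.400×10^16 kg; dividing by ρ_w = 1030 kg m⁻³ gives 4.272×10^13 m³ of water.
The Koreg ice shelf is floating and already displaces its own weight of water, so its melt adds essentially nothing to sea level.
Brenell: 182 km³ × (916/1030) = 161.9 km³ of water.
Total added water ≈ 4.288×10^13 m³ over 3.57×10^14 m² → Δh = 0.120 m.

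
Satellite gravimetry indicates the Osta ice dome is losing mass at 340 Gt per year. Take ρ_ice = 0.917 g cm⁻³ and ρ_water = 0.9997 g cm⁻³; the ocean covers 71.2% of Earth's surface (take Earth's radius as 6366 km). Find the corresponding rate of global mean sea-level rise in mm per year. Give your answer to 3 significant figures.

≈ 0.938 mm/yr

ρ_w = 0.9997 g cm⁻³ = 999.7 kg m⁻³. Annual water volume added = 340 Gt / ρ_w = 3.400×10^14 kg / 999.7 kg m⁻³ = 3.401×10^11 m³.
Δh per year = 3.401×10^11 / 3.63×10^14 = 9.38×10^-4 m = 0.938 mm.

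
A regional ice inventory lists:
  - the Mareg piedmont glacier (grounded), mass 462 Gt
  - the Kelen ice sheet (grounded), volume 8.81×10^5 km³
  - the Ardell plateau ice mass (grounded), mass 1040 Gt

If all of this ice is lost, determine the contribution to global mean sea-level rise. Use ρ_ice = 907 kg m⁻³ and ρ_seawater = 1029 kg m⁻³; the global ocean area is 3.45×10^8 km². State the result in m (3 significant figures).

Mareg: 462 Gt = 4.620×10^14 kg; dividing by ρ_w = 1029 kg m⁻³ gives 4.490×10^11 m³ of water.
Kelen: 8.81×10^5 km³ × (907/1029) = 7.765×10^5 km³ of water.
Ardell: 1040 Gt = 1.040×10^15 kg; dividing by ρ_w = 1029 kg m⁻³ gives 1.011×10^12 m³ of water.
Total added water ≈ 7.780×10^14 m³ over 3.45×10^14 m² → Δh = 2.26 m.

≈ 2.26 m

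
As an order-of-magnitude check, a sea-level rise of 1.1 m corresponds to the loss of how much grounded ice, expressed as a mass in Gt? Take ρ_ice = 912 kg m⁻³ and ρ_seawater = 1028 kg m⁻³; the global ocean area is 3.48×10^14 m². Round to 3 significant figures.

Required water volume = Δh × A = 1.1 m × 3.48×10^14 m² = 3.828×10^14 m³.
ρ_w = 1028 kg m⁻³, so the mass of water = 3.828×10^14 m³ × 1028 kg m⁻³ = 3.935×10^17 kg = 3.94×10^5 Gt (and the same mass of ice, by conservation).

≈ 3.94×10^5 Gt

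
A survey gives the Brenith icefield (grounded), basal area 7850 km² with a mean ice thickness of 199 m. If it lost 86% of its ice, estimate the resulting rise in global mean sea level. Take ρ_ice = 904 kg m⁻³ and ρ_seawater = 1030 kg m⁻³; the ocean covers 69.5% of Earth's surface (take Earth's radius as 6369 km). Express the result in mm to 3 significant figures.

≈ 3.33 mm

Brenith: ice volume = 7850 km² × 199 m = 1562 km³; 0.86 × 1562 × (904/1030) = 1179 km³ of water.
Spread over 3.54×10^14 m² of ocean, Δh = 1.179×10^12 / 3.54×10^14 = 3.33×10^-3 m = 3.33 mm.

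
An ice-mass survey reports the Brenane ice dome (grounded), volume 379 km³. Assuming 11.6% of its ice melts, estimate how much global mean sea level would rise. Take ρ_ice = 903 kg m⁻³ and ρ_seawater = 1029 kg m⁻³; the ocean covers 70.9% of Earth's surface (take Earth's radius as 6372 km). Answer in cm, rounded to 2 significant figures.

≈ 0.011 cm

Brenane: 0.116 × 379 km³ × (903/1029) = 38.58 km³ of water.
Spread over 3.62×10^14 m² of ocean, Δh = 3.858×10^10 / 3.62×10^14 = 1.07×10^-4 m = 0.011 cm.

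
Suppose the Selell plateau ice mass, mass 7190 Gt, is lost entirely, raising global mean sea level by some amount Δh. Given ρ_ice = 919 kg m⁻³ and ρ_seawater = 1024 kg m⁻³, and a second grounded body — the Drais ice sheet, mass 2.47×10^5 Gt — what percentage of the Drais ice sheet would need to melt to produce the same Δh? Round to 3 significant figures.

Equal sea-level rise means equal mass of meltwater, i.e. equal mass of ice lost.
Ice mass of Selell: 7.190×10^15 kg; ice mass of Drais: 2.470×10^17 kg.
Fraction required = 7.190×10^15 / 2.470×10^17 = 0.0291 → 2.91 %.

≈ 2.91 %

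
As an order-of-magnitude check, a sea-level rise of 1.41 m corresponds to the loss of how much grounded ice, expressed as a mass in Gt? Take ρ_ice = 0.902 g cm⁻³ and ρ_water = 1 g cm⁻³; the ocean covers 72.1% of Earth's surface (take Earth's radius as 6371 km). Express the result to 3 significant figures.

≈ 5.19×10^5 Gt

Required water volume = Δh × A = 1.41 m × 3.68×10^14 m² = 5.185×10^14 m³.
ρ_w = 1 g cm⁻³ = 1000 kg m⁻³, so the mass of water = 5.185×10^14 m³ × 1000 kg m⁻³ = 5.185×10^17 kg = 5.19×10^5 Gt (and the same mass of ice, by conservation).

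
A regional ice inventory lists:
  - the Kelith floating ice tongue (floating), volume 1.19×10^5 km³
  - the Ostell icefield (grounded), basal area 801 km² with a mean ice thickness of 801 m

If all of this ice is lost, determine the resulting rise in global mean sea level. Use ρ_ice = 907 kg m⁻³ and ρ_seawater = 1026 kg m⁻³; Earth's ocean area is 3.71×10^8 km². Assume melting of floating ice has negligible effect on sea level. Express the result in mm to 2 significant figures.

The Kelith floating ice tongue is floating and already displaces its own weight of water, so its melt adds essentially nothing to sea level.
Ostell: ice volume = 801 km² × 801 m = 641.6 km³; 641.6 × (907/1026) = 567.2 km³ of water.
Total added water ≈ 5.672×10^11 m³ over 3.71×10^14 m² → Δh = 1.53×10^-3 m = 1.5 mm.

≈ 1.5 mm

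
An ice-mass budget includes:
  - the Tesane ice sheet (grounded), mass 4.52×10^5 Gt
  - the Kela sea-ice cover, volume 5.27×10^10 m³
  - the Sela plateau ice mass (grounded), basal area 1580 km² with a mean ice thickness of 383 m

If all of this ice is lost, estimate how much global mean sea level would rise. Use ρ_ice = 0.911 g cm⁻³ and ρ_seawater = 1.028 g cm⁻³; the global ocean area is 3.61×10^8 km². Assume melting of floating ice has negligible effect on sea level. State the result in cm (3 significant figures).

≈ 122 cm

Tesane: 4.52×10^5 Gt = 4.520×10^17 kg; dividing by ρ_w = 1.028 g cm⁻³ = 1028 kg m⁻³ gives 4.397×10^14 m³ of water.
The Kela sea-ice cover is floating and already displaces its own weight of water, so its melt adds essentially nothing to sea level.
Sela: ice volume = 1580 km² × 383 m = 605.1 km³; 605.1 × (911/1028) = 536.3 km³ of water.
Total added water ≈ 4.402×10^14 m³ over 3.61×10^14 m² → Δh = 1.22 m = 122 cm.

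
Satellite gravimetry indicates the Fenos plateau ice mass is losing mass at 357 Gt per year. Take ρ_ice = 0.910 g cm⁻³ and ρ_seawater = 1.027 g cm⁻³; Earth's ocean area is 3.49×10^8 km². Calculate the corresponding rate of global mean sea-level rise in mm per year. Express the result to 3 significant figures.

≈ 0.996 mm/yr

ρ_w = 1.027 g cm⁻³ = 1027 kg m⁻³. Annual water volume added = 357 Gt / ρ_w = 3.570×10^14 kg / 1027 kg m⁻³ = 3.476×10^11 m³.
Δh per year = 3.476×10^11 / 3.49×10^14 = 9.96×10^-4 m = 0.996 mm.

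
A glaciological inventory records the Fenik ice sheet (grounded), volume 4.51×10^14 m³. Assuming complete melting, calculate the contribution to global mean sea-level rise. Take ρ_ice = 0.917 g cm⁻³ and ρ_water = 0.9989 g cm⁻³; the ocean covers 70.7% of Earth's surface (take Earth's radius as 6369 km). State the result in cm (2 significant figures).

Fenik: 4.51×10^14 m³ × (917/998.9) = 4.140×10^14 m³ of water.
Spread over 3.60×10^14 m² of ocean, Δh = 4.140×10^14 / 3.60×10^14 = 1.15 m = 110 cm.

≈ 110 cm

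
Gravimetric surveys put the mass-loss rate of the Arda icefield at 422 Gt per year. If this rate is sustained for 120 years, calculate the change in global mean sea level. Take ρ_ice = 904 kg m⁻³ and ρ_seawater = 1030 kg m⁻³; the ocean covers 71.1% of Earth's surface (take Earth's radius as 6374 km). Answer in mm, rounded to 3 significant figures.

Total mass lost = 422 Gt/yr × 120 yr = 5.064×10^4 Gt = 5.064×10^16 kg.
ρ_w = 1030 kg m⁻³, so water volume = 5.064×10^16 / 1030 = 4.917×10^13 m³.
Δh = 4.917×10^13 / 3.63×10^14 = 0.135 m = 135 mm.

≈ 135 mm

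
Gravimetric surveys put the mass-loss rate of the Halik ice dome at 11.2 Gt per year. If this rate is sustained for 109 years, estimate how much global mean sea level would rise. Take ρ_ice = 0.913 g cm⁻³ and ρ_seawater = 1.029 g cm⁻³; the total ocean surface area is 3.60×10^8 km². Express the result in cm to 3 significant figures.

Total mass lost = 11.2 Gt/yr × 109 yr = 1221 Gt = 1.221×10^15 kg.
ρ_w = 1.029 g cm⁻³ = 1029 kg m⁻³, so water volume = 1.221×10^15 / 1029 = 1.186×10^12 m³.
Δh = 1.186×10^12 / 3.60×10^14 = 3.30×10^-3 m = 0.330 cm.

≈ 0.330 cm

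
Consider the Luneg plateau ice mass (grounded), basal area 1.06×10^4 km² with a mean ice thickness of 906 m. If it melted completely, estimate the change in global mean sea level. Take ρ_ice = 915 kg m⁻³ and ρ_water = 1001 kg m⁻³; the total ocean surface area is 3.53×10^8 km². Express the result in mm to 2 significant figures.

Luneg: ice volume = 1.06×10^4 km² × 906 m = 9604 km³; 9604 × (915/1001) = 8779 km³ of water.
Spread over 3.53×10^14 m² of ocean, Δh = 8.779×10^12 / 3.53×10^14 = 0.0249 m = 25 mm.

≈ 25 mm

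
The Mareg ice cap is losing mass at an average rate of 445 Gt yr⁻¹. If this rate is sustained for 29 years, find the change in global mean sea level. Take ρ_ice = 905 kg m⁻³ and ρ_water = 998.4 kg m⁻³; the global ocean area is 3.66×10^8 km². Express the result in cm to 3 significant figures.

≈ 3.53 cm

Total mass lost = 445 Gt/yr × 29 yr = 1.290×10^4 Gt = 1.290×10^16 kg.
ρ_w = 998.4 kg m⁻³, so water volume = 1.290×10^16 / 998.4 = 1.293×10^13 m³.
Δh = 1.293×10^13 / 3.66×10^14 = 0.0353 m = 3.53 cm.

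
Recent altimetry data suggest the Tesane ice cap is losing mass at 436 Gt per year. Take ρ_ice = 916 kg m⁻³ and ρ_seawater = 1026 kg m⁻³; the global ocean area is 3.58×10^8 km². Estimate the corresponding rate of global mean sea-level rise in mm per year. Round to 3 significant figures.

ρ_w = 1026 kg m⁻³. Annual water volume added = 436 Gt / ρ_w = 4.360×10^14 kg / 1026 kg m⁻³ = 4.250×10^11 m³.
Δh per year = 4.250×10^11 / 3.58×10^14 = 1.19×10^-3 m = 1.19 mm.

≈ 1.19 mm/yr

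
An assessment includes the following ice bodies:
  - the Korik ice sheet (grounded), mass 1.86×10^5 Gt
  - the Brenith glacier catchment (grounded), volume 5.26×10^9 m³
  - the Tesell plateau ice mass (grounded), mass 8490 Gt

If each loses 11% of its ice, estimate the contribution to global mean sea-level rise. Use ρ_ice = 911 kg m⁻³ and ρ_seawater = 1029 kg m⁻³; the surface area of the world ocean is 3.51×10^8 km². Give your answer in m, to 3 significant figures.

Korik: 0.11 × 1.86×10^5 Gt = 2.046×10^16 kg; dividing by ρ_w = 1029 kg m⁻³ gives 1.988×10^13 m³ of water.
Brenith: 0.11 × 5.26×10^9 m³ × (911/1029) = 5.122×10^8 m³ of water.
Tesell: 0.11 × 8490 Gt = 9.339×10^14 kg; dividing by ρ_w = 1029 kg m⁻³ gives 9.076×10^11 m³ of water.
Total added water ≈ 2.079×10^13 m³ over 3.51×10^14 m² → Δh = 0.0592 m.

≈ 0.0592 m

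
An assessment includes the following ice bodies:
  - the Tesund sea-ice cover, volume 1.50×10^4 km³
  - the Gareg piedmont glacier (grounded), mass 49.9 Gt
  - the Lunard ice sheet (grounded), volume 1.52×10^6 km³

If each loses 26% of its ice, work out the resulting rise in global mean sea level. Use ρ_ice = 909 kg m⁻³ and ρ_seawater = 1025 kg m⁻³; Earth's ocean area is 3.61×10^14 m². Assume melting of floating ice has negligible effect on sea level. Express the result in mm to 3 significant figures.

The Tesund sea-ice cover is floating and already displaces its own weight of water, so its melt adds essentially nothing to sea level.
Gareg: 0.26 × 49.9 Gt = 1.297×10^13 kg; dividing by ρ_w = 1025 kg m⁻³ gives 1.266×10^10 m³ of water.
Lunard: 0.26 × 1.52×10^6 km³ × (909/1025) = 3.505×10^5 km³ of water.
Total added water ≈ 3.505×10^14 m³ over 3.61×10^14 m² → Δh = 0.971 m = 971 mm.

≈ 971 mm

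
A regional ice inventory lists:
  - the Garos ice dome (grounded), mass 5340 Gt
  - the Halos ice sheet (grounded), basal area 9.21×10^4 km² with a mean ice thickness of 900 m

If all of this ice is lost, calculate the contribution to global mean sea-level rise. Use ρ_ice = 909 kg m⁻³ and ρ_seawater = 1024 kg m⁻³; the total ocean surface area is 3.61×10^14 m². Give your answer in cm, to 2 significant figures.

Garos: 5340 Gt = 5.340×10^15 kg; dividing by ρ_w = 1024 kg m⁻³ gives 5.215×10^12 m³ of water.
Halos: ice volume = 9.21×10^4 km² × 900 m = 8.289×10^4 km³; 8.289×10^4 × (909/1024) = 7.358×10^4 km³ of water.
Total added water ≈ 7.880×10^13 m³ over 3.61×10^14 m² → Δh = 0.218 m = 22 cm.

≈ 22 cm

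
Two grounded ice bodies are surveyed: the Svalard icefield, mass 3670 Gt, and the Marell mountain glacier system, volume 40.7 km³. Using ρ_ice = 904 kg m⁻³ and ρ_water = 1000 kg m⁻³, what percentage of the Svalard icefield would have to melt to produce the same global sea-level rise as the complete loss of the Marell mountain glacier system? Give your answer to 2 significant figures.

Equal sea-level rise means equal mass of meltwater, i.e. equal mass of ice lost.
Ice mass of Marell: 3.679×10^13 kg; ice mass of Svalard: 3.670×10^15 kg.
Fraction required = 3.679×10^13 / 3.670×10^15 = 0.0100 → 1.0 %.

≈ 1.0 %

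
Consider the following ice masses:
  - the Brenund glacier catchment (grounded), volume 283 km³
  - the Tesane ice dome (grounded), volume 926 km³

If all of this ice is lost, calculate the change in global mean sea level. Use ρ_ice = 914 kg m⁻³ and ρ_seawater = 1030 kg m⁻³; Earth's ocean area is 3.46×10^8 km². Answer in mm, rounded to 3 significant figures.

Brenund: 283 km³ × (914/1030) = 251.1 km³ of water.
Tesane: 926 km³ × (914/1030) = 821.7 km³ of water.
Total added water ≈ 1.073×10^12 m³ over 3.46×10^14 m² → Δh = 3.10×10^-3 m = 3.10 mm.

≈ 3.10 mm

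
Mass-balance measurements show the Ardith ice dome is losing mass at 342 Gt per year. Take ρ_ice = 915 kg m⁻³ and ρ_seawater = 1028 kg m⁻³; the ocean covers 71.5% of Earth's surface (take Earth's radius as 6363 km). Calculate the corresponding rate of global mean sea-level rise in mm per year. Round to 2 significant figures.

ρ_w = 1028 kg m⁻³. Annual water volume added = 342 Gt / ρ_w = 3.420×10^14 kg / 1028 kg m⁻³ = 3.327×10^11 m³.
Δh per year = 3.327×10^11 / 3.64×10^14 = 9.15×10^-4 m = 0.91 mm.

≈ 0.91 mm/yr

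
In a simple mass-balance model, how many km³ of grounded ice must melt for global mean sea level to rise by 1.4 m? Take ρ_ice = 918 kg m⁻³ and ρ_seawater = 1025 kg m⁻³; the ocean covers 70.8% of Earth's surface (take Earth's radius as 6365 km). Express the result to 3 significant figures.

≈ 5.63×10^5 km³

Required water volume = Δh × A = 1.4 m × 3.60×10^14 m² = 5.046×10^14 m³ = 5.046×10^5 km³.
Ice volume = water volume × ρ_w/ρ_ice = 5.046×10^5 × 1025/918 = 5.63×10^5 km³.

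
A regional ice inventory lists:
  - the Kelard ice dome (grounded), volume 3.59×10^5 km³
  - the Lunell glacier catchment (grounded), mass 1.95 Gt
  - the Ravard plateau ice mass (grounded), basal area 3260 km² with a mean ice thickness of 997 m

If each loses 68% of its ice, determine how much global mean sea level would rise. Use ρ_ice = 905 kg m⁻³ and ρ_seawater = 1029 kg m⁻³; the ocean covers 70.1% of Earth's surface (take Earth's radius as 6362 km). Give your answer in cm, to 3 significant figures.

≈ 60.8 cm

Kelard: 0.68 × 3.59×10^5 km³ × (905/1029) = 2.147×10^5 km³ of water.
Lunell: 0.68 × 1.95 Gt = 1.326×10^12 kg; dividing by ρ_w = 1029 kg m⁻³ gives 1.289×10^9 m³ of water.
Ravard: ice volume = 3260 km² × 997 m = 3250 km³; 0.68 × 3250 × (905/1029) = 1944 km³ of water.
Total added water ≈ 2.166×10^14 m³ over 3.57×10^14 m² → Δh = 0.608 m = 60.8 cm.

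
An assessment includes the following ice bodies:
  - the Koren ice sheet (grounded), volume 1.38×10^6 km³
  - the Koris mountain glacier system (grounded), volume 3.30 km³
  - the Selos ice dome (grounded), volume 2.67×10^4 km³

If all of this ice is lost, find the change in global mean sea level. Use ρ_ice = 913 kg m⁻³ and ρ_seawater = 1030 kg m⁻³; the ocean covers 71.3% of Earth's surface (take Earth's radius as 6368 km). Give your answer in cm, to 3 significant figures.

≈ 343 cm

Koren: 1.38×10^6 km³ × (913/1030) = 1.223×10^6 km³ of water.
Koris: 3.30 km³ × (913/1030) = 2.925 km³ of water.
Selos: 2.67×10^4 km³ × (913/1030) = 2.367×10^4 km³ of water.
Total added water ≈ 1.247×10^15 m³ over 3.63×10^14 m² → Δh = 3.43 m = 343 cm.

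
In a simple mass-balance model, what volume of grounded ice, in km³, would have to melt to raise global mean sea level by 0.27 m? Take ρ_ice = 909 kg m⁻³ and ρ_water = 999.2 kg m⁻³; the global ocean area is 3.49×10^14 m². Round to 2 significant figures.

≈ 1.0×10^5 km³

Required water volume = Δh × A = 0.27 m × 3.49×10^14 m² = 9.423×10^13 m³ = 9.423×10^4 km³.
Ice volume = water volume × ρ_w/ρ_ice = 9.423×10^4 × 999.2/909 = 1.0×10^5 km³.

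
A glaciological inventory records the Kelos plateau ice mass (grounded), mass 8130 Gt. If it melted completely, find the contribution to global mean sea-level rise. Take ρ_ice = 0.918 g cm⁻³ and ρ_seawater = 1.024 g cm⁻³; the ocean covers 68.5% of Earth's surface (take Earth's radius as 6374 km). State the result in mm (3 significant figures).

Kelos: 8130 Gt = 8.130×10^15 kg; dividing by ρ_w = 1.024 g cm⁻³ = 1024 kg m⁻³ gives 7.939×10^12 m³ of water.
Spread over 3.50×10^14 m² of ocean, Δh = 7.939×10^12 / 3.50×10^14 = 0.0227 m = 22.7 mm.

≈ 22.7 mm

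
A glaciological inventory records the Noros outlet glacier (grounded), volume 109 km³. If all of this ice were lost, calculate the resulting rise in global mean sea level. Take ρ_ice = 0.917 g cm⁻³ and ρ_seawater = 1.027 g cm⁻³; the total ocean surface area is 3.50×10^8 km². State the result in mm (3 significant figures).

≈ 0.278 mm

Noros: 109 km³ × (917/1027) = 97.33 km³ of water.
Spread over 3.50×10^14 m² of ocean, Δh = 9.733×10^10 / 3.50×10^14 = 2.78×10^-4 m = 0.278 mm.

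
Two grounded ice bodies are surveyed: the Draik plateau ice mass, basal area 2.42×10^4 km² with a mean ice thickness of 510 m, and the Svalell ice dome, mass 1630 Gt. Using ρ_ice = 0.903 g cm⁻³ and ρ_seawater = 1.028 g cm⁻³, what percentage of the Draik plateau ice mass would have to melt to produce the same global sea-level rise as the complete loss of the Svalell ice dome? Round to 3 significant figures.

Equal sea-level rise means equal mass of meltwater, i.e. equal mass of ice lost.
Ice mass of Svalell: 1.630×10^15 kg; ice mass of Draik: 1.114×10^16 kg.
Fraction required = 1.630×10^15 / 1.114×10^16 = 0.146 → 14.6 %.

≈ 14.6 %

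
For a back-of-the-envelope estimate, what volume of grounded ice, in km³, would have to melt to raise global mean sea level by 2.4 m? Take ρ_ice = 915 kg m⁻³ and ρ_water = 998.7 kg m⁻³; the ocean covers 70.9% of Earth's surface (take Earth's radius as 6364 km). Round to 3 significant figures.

≈ 9.45×10^5 km³

Required water volume = Δh × A = 2.4 m × 3.61×10^14 m² = 8.660×10^14 m³ = 8.660×10^5 km³.
Ice volume = water volume × ρ_w/ρ_ice = 8.660×10^5 × 998.7/915 = 9.45×10^5 km³.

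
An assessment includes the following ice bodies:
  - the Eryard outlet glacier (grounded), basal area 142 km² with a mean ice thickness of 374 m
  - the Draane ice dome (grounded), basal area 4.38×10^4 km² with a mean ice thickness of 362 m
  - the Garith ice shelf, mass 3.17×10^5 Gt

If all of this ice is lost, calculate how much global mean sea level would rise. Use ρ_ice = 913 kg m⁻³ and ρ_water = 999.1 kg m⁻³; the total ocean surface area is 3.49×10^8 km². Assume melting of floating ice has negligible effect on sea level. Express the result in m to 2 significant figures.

≈ 0.042 m

Eryard: ice volume = 142 km² × 374 m = 53.11 km³; 53.11 × (913/999.1) = 48.53 km³ of water.
Draane: ice volume = 4.38×10^4 km² × 362 m = 1.586×10^4 km³; 1.586×10^4 × (913/999.1) = 1.449×10^4 km³ of water.
The Garith ice shelf is floating and already displaces its own weight of water, so its melt adds essentially nothing to sea level.
Total added water ≈ 1.454×10^13 m³ over 3.49×10^14 m² → Δh = 0.0417 m.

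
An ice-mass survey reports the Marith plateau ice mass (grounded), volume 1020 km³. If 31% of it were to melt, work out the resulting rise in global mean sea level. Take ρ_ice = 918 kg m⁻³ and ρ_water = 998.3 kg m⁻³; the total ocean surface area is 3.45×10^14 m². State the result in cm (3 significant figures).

Marith: 0.31 × 1020 km³ × (918/998.3) = 290.8 km³ of water.
Spread over 3.45×10^14 m² of ocean, Δh = 2.908×10^11 / 3.45×10^14 = 8.43×10^-4 m = 0.0843 cm.

≈ 0.0843 cm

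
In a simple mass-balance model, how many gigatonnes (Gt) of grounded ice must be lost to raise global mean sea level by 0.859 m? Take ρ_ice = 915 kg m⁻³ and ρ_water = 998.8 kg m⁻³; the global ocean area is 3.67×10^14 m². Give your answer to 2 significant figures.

≈ 3.1×10^5 Gt

Required water volume = Δh × A = 0.859 m × 3.67×10^14 m² = 3.153×10^14 m³.
ρ_w = 998.8 kg m⁻³, so the mass of water = 3.153×10^14 m³ × 998.8 kg m⁻³ = 3.149×10^17 kg = 3.1×10^5 Gt (and the same mass of ice, by conservation).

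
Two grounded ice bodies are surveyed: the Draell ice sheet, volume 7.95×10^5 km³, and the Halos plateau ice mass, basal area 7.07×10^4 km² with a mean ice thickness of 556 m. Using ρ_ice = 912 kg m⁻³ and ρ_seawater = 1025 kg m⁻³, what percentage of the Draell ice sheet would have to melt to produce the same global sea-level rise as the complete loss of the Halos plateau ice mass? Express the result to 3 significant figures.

≈ 4.94 %

Equal sea-level rise means equal mass of meltwater, i.e. equal mass of ice lost.
Ice mass of Halos: 3.585×10^16 kg; ice mass of Draell: 7.250×10^17 kg.
Fraction required = 3.585×10^16 / 7.250×10^17 = 0.0494 → 4.94 %.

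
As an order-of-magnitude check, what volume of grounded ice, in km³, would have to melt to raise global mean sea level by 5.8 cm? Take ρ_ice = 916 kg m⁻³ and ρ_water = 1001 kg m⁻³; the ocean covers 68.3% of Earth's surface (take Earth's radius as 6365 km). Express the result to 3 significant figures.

≈ 2.20×10^4 km³

Required water volume = Δh × A = 0.058 m × 3.48×10^14 m² = 2.017×10^13 m³ = 2.017×10^4 km³.
Ice volume = water volume × ρ_w/ρ_ice = 2.017×10^4 × 1001/916 = 2.20×10^4 km³.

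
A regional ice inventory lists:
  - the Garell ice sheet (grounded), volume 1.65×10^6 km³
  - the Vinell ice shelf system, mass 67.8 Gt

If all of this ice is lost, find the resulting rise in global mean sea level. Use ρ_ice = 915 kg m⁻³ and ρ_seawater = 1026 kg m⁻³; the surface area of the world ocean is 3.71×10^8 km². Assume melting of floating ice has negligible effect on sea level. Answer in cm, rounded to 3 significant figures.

Garell: 1.65×10^6 km³ × (915/1026) = 1.471×10^6 km³ of water.
The Vinell ice shelf system is floating and already displaces its own weight of water, so its melt adds essentially nothing to sea level.
Total added water ≈ 1.471×10^15 m³ over 3.71×10^14 m² → Δh = 3.97 m = 397 cm.

≈ 397 cm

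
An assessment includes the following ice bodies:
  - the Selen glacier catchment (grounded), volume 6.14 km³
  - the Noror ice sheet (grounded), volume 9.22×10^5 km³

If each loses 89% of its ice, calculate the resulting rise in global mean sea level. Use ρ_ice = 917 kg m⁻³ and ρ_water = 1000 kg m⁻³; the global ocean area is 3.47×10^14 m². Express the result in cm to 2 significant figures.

Selen: 0.89 × 6.14 km³ × (917/1000) = 5.011 km³ of water.
Noror: 0.89 × 9.22×10^5 km³ × (917/1000) = 7.525×10^5 km³ of water.
Total added water ≈ 7.525×10^14 m³ over 3.47×10^14 m² → Δh = 2.17 m = 220 cm.

≈ 220 cm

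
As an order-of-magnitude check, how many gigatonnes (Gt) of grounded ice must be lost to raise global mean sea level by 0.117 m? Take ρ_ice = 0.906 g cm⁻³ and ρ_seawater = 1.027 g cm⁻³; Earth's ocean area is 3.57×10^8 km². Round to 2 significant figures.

≈ 4.3×10^4 Gt

Required water volume = Δh × A = 0.117 m × 3.57×10^14 m² = 4.177×10^13 m³.
ρ_w = 1.027 g cm⁻³ = 1027 kg m⁻³, so the mass of water = 4.177×10^13 m³ × 1027 kg m⁻³ = 4.290×10^16 kg = 4.3×10^4 Gt (and the same mass of ice, by conservation).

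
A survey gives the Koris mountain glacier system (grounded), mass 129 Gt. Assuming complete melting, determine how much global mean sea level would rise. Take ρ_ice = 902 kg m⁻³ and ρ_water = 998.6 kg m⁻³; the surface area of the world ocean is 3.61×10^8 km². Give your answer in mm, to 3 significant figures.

Koris: 129 Gt = 1.290×10^14 kg; dividing by ρ_w = 998.6 kg m⁻³ gives 1.292×10^11 m³ of water.
Spread over 3.61×10^14 m² of ocean, Δh = 1.292×10^11 / 3.61×10^14 = 3.58×10^-4 m = 0.358 mm.

≈ 0.358 mm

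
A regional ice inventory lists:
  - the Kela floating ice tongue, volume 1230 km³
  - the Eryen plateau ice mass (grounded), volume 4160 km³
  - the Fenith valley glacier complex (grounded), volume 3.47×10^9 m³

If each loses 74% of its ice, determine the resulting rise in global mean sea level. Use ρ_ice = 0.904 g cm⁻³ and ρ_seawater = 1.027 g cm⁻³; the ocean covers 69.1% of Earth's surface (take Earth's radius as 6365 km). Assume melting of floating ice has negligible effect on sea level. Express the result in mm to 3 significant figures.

≈ 7.71 mm

The Kela floating ice tongue is floating and already displaces its own weight of water, so its melt adds essentially nothing to sea level.
Eryen: 0.74 × 4160 km³ × (904/1027) = 2710 km³ of water.
Fenith: 0.74 × 3.47×10^9 m³ × (904/1027) = 2.260×10^9 m³ of water.
Total added water ≈ 2.712×10^12 m³ over 3.52×10^14 m² → Δh = 7.71×10^-3 m = 7.71 mm.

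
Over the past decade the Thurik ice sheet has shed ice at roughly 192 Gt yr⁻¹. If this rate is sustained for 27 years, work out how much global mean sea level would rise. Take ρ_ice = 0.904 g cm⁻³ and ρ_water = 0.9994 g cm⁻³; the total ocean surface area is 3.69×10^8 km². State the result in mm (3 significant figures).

Total mass lost = 192 Gt/yr × 27 yr = 5184 Gt = 5.184×10^15 kg.
ρ_w = 0.9994 g cm⁻³ = 999.4 kg m⁻³, so water volume = 5.184×10^15 / 999.4 = 5.187×10^12 m³.
Δh = 5.187×10^12 / 3.69×10^14 = 0.0141 m = 14.1 mm.

≈ 14.1 mm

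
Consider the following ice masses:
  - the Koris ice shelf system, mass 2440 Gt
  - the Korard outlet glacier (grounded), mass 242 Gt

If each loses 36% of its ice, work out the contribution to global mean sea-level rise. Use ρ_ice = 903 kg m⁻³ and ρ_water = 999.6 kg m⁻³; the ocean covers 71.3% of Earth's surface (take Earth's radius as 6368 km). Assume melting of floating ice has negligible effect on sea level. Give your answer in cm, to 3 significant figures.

The Koris ice shelf system is floating and already displaces its own weight of water, so its melt adds essentially nothing to sea level.
Korard: 0.36 × 242 Gt = 8.712×10^13 kg; dividing by ρ_w = 999.6 kg m⁻³ gives 8.715×10^10 m³ of water.
Total added water ≈ 8.715×10^10 m³ over 3.63×10^14 m² → Δh = 2.40×10^-4 m = 0.0240 cm.

≈ 0.0240 cm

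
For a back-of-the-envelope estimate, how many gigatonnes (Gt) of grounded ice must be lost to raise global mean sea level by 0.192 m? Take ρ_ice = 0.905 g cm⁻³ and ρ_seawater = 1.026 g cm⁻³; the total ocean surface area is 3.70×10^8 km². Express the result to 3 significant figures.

Required water volume = Δh × A = 0.192 m × 3.70×10^14 m² = 7.104×10^13 m³.
ρ_w = 1.026 g cm⁻³ = 1026 kg m⁻³, so the mass of water = 7.104×10^13 m³ × 1026 kg m⁻³ = 7.289×10^16 kg = 7.29×10^4 Gt (and the same mass of ice, by conservation).

≈ 7.29×10^4 Gt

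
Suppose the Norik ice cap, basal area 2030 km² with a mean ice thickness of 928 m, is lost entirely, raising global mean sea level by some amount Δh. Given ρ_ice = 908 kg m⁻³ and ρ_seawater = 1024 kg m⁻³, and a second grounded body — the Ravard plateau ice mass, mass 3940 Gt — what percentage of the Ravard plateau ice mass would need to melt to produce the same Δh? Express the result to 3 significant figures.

≈ 43.4 %

Equal sea-level rise means equal mass of meltwater, i.e. equal mass of ice lost.
Ice mass of Norik: 1.711×10^15 kg; ice mass of Ravard: 3.940×10^15 kg.
Fraction required = 1.711×10^15 / 3.940×10^15 = 0.434 → 43.4 %.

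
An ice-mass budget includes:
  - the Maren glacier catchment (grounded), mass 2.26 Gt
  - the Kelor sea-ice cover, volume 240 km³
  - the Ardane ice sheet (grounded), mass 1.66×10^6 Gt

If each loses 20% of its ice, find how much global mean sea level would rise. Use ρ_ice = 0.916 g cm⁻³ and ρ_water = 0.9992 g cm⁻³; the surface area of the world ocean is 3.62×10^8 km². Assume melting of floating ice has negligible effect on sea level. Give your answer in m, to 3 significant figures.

≈ 0.918 m

Maren: 0.2 × 2.26 Gt = 4.520×10^11 kg; dividing by ρ_w = 0.9992 g cm⁻³ = 999.2 kg m⁻³ gives 4.524×10^8 m³ of water.
The Kelor sea-ice cover is floating and already displaces its own weight of water, so its melt adds essentially nothing to sea level.
Ardane: 0.2 × 1.66×10^6 Gt = 3.320×10^17 kg; dividing by ρ_w = 999.2 kg m⁻³ gives 3.323×10^14 m³ of water.
Total added water ≈ 3.323×10^14 m³ over 3.62×10^14 m² → Δh = 0.918 m.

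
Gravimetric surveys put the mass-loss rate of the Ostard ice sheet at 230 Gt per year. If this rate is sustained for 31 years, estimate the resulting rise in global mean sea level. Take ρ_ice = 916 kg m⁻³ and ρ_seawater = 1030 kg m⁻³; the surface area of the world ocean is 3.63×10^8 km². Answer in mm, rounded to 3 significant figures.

≈ 19.1 mm

Total mass lost = 230 Gt/yr × 31 yr = 7130 Gt = 7.130×10^15 kg.
ρ_w = 1030 kg m⁻³, so water volume = 7.130×10^15 / 1030 = 6.922×10^12 m³.
Δh = 6.922×10^12 / 3.63×10^14 = 0.0191 m = 19.1 mm.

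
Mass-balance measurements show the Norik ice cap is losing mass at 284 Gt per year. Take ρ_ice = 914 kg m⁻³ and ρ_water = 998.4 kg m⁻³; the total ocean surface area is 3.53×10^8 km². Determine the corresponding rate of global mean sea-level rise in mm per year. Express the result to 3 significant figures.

≈ 0.806 mm/yr

ρ_w = 998.4 kg m⁻³. Annual water volume added = 284 Gt / ρ_w = 2.840×10^14 kg / 998.4 kg m⁻³ = 2.845×10^11 m³.
Δh per year = 2.845×10^11 / 3.53×10^14 = 8.06×10^-4 m = 0.806 mm.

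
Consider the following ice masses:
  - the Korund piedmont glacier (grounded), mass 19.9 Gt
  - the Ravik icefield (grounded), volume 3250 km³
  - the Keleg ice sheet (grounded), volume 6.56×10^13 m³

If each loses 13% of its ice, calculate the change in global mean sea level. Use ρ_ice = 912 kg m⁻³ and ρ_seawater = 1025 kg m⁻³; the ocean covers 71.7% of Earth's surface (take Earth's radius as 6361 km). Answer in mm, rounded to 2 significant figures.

≈ 22 mm

Korund: 0.13 × 19.9 Gt = 2.587×10^12 kg; dividing by ρ_w = 1025 kg m⁻³ gives 2.524×10^9 m³ of water.
Ravik: 0.13 × 3250 km³ × (912/1025) = 375.9 km³ of water.
Keleg: 0.13 × 6.56×10^13 m³ × (912/1025) = 7.588×10^12 m³ of water.
Total added water ≈ 7.966×10^12 m³ over 3.65×10^14 m² → Δh = 0.0219 m = 22 mm.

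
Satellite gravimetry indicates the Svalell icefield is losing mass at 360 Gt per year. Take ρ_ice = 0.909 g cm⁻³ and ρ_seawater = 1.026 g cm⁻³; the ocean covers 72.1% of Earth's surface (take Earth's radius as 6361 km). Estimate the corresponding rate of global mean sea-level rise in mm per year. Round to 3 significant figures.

ρ_w = 1.026 g cm⁻³ = 1026 kg m⁻³. Annual water volume added = 360 Gt / ρ_w = 3.600×10^14 kg / 1026 kg m⁻³ = 3.509×10^11 m³.
Δh per year = 3.509×10^11 / 3.67×10^14 = 9.57×10^-4 m = 0.957 mm.

≈ 0.957 mm/yr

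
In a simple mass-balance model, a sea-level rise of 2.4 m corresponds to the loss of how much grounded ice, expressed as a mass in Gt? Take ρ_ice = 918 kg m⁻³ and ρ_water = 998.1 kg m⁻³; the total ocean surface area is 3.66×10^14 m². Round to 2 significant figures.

≈ 8.8×10^5 Gt

Required water volume = Δh × A = 2.4 m × 3.66×10^14 m² = 8.784×10^14 m³.
ρ_w = 998.1 kg m⁻³, so the mass of water = 8.784×10^14 m³ × 998.1 kg m⁻³ = 8.767×10^17 kg = 8.8×10^5 Gt (and the same mass of ice, by conservation).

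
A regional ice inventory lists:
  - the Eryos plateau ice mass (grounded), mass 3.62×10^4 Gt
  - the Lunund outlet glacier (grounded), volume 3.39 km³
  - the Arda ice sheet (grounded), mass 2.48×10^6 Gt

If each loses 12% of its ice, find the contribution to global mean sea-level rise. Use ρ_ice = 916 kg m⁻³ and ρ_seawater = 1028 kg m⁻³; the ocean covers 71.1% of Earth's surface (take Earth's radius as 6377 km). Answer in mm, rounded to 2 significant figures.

≈ 810 mm

Eryos: 0.12 × 3.62×10^4 Gt = 4.344×10^15 kg; dividing by ρ_w = 1028 kg m⁻³ gives 4.226×10^12 m³ of water.
Lunund: 0.12 × 3.39 km³ × (916/1028) = 0.3625 km³ of water.
Arda: 0.12 × 2.48×10^6 Gt = 2.976×10^17 kg; dividing by ρ_w = 1028 kg m⁻³ gives 2.895×10^14 m³ of water.
Total added water ≈ 2.937×10^14 m³ over 3.63×10^14 m² → Δh = 0.808 m = 810 mm.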